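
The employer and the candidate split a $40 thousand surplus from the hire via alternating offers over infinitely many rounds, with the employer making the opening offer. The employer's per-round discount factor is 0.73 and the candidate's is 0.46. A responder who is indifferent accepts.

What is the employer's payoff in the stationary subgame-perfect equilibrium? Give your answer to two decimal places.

Let x be the employer's share when the employer proposes and y be the candidate's share when the candidate proposes.
The candidate accepts iff offered ≥ 0.46·y, so x = 40 − 0.46y. Symmetrically y = 40 − 0.73x.
Substituting: x = 40 − 0.46(40 − 0.73x), giving x(1 − 0.73·0.46) = 40(1 − 0.46).
So x = 40 × 0.54 / 0.6642 ≈ 32.5203, and the candidate receives 40 − x ≈ 7.4797.

32.52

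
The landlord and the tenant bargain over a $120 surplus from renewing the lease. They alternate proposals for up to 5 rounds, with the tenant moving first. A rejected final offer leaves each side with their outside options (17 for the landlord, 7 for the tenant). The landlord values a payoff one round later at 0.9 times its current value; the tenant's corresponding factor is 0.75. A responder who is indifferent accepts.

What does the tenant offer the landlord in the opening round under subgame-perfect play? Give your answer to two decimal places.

52.97

Round 5 (the tenant proposes): the landlord gets 17 if talks fail, so the tenant offers 17 and keeps 103.
Round 4 (the landlord proposes): the tenant can get 103 next round, worth 0.75 × 103 = 77.25 now. The landlord offers 77.25 and keeps 120 − 77.25 = 42.75.
Round 3 (the tenant proposes): the landlord can get 42.75 next round, worth 0.9 × 42.75 = 38.475 now. The tenant offers 38.475 and keeps 120 − 38.475 = 81.525.
Round 2 (the landlord proposes): the tenant can get 81.525 next round, worth 0.75 × 81.525 = 61.14375 now. The landlord offers 61.14375 and keeps 120 − 61.14375 = 58.85625.
Round 1 (the tenant proposes): the landlord can get 58.85625 next round, worth 0.9 × 58.85625 = 52.970625 now, so the tenant offers 52.970625, keeping 67.029375.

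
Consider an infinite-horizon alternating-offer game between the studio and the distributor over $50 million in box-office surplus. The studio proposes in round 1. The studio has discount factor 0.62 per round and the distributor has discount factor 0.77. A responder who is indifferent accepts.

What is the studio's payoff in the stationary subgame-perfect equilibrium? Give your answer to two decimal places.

In a stationary SPE each proposer offers the other exactly their discounted continuation value.
If the studio keeps x when proposing and the distributor keeps y when proposing, then x = 50 − 0.77y and y = 50 − 0.62x.
Solving: x = 50(1 − 0.77) / (1 − 0.62·0.77) = 11.5 / 0.5226 ≈ 22.0054.
The distributor gets 50 − 22.0054 ≈ 27.9946.

22.01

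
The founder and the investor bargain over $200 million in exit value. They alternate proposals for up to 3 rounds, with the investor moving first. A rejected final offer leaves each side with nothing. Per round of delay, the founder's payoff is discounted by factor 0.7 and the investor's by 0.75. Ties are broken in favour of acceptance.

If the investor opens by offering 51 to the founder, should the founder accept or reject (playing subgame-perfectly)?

Accept

Round 3 (the investor proposes): rejection yields 0 for the founder; the investor offers 0 and keeps 200.
Round 2 (the founder proposes): the investor can get 200 next round, worth 0.75 × 200 = 150 now, so the founder offers 150, keeping 50.
So by rejecting in round 1, the founder gets 50 next round, worth 0.7 × 50 = 35 now.
Offer 51 ≥ 35, so the founder accepts.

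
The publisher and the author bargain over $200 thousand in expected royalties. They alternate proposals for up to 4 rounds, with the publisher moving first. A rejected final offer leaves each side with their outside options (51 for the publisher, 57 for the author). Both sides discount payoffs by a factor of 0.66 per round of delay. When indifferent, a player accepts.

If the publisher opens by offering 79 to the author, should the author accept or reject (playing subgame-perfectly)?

Reject

Round 4 (the author proposes): the publisher gets 51 if talks fail, so the author offers 51 and keeps 149.
Round 3 (the publisher proposes): the author can get 149 next round, worth 0.66 × 149 = 98.34 now. The publisher offers 98.34 and keeps 200 − 98.34 = 101.66.
Round 2 (the author proposes): the publisher can get 101.66 next round, worth 0.66 × 101.66 = 67.0956 now, so the author offers 67.0956, keeping 132.9044.
So by rejecting in round 1, the author gets 132.9044 next round, worth 0.66 × 132.9044 = 87.716904 now.
Offer 79 < 87.716904, so the author rejects.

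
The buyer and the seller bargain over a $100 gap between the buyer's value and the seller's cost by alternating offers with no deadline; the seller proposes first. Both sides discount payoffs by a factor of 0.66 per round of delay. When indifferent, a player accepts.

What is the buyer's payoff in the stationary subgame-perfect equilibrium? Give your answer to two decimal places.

39.76

In a stationary SPE each proposer offers the other exactly their discounted continuation value.
If the seller keeps x when proposing and the buyer keeps y when proposing, then x = 100 − 0.66y and y = 100 − 0.66x.
Solving: x = 100(1 − 0.66) / (1 − 0.66·0.66) = 34 / 0.5644 ≈ 60.2410.
The buyer gets 100 − 60.2410 ≈ 39.7590.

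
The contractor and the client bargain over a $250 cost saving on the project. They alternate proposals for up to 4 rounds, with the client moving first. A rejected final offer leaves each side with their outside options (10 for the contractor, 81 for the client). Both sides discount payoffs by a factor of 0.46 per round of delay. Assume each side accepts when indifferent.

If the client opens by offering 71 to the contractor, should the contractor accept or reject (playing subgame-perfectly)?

Reject

Work out the contractor's continuation value if the offer is rejected.
Round 4 (the contractor proposes): the client gets 81 if talks fail, so the contractor offers 81 and keeps 169.
Round 3 (the client proposes): the contractor can get 169 next round, worth 0.46 × 169 = 77.74 now, so the client offers 77.74, keeping 172.26.
Round 2 (the contractor proposes): the client can get 172.26 next round, worth 0.46 × 172.26 = 79.2396 now, so the contractor offers 79.2396, keeping 170.7604.
So by rejecting in round 1, the contractor gets 170.7604 next round, worth 0.46 × 170.7604 = 78.549784 now.
Offer 71 < 78.549784, so the contractor rejects.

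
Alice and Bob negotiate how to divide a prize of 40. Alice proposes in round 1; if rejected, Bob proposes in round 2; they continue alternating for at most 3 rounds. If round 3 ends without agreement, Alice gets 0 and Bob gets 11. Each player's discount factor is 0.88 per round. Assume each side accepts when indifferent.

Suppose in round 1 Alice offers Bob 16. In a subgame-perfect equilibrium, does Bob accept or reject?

Round 3 (Alice proposes): Bob gets 11 if talks fail, so Alice offers 11 and keeps 29.
Round 2 (Bob proposes): Alice can get 29 next round, worth 0.88 × 29 = 25.52 now, so Bob offers 25.52, keeping 14.48.
So by rejecting in round 1, Bob gets 14.48 next round, worth 0.88 × 14.48 = 12.7424 now.
Offer 16 ≥ 12.7424, so Bob accepts.

Accept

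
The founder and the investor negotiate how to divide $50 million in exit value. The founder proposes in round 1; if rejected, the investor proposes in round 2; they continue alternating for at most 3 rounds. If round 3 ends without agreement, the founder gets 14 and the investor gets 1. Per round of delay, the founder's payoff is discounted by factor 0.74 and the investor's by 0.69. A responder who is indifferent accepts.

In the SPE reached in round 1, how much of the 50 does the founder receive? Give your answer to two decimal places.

40.52

Round 3 (the founder proposes): the investor gets 1 if talks fail, so the founder offers 1 and keeps 49.
Round 2 (the investor proposes): the founder can get 49 next round, worth 0.74 × 49 = 36.26 now, so the investor offers 36.26, keeping 13.74.
Round 1 (the founder proposes): the investor can get 13.74 next round, worth 0.69 × 13.74 = 9.4806 now, so the founder offers 9.4806, keeping 40.5194.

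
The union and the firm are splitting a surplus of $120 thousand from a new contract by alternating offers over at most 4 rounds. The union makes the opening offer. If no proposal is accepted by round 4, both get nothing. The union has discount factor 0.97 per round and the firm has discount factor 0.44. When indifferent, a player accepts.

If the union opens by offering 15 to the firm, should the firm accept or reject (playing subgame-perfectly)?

Round 4 (the firm proposes): the union will accept anything ≥ 0, so the firm offers 0 and keeps 120.
Round 3 (the union proposes): the firm can get 120 next round, worth 0.44 × 120 = 52.8 now, so the union offers 52.8, keeping 67.2.
Round 2 (the firm proposes): the union can get 67.2 next round, worth 0.97 × 67.2 = 65.184 now, so the firm offers 65.184, keeping 54.816.
So by rejecting in round 1, the firm gets 54.816 next round, worth 0.44 × 54.816 = 24.11904 now.
Offer 15 < 24.11904, so the firm rejects.

Reject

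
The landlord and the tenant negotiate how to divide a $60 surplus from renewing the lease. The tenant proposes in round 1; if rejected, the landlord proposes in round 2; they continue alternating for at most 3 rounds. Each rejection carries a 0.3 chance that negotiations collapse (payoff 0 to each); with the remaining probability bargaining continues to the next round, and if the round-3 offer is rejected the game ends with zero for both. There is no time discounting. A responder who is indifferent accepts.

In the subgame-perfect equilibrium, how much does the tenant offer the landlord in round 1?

12.6

By backward induction:
Round 3 (the tenant proposes): rejection yields 0 for the landlord; the tenant offers 0 and keeps 60.
Round 2 (the landlord proposes): rejecting gives the tenant an expected 0.7 × 60 = 42, so the landlord offers 42, keeping 18.
Round 1 (the tenant proposes): rejecting gives the landlord an expected 0.7 × 18 = 12.6; the tenant offers that and keeps 47.4.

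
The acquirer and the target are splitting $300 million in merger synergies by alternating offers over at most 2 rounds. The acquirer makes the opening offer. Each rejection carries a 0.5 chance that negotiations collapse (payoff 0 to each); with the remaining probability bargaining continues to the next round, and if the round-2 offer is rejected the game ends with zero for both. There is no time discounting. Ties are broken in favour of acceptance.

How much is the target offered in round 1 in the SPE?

Round 2 (the target proposes): rejection yields 0 for the acquirer; the target offers 0 and keeps 300.
Round 1 (the acquirer proposes): rejecting gives the target an expected 0.5 × 300 = 150; the acquirer offers that and keeps 150.

150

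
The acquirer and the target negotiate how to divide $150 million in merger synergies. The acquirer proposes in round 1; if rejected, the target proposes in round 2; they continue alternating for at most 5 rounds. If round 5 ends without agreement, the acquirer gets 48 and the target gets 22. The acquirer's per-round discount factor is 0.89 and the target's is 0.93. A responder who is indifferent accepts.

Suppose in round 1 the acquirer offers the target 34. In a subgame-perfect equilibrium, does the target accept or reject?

Reject

Round 5 (the acquirer proposes): the target gets 22 if talks fail, so the acquirer offers 22 and keeps 128.
Round 4 (the target proposes): the acquirer can get 128 next round, worth 0.89 × 128 = 113.92 now, so the target offers 113.92, keeping 36.08.
Round 3 (the acquirer proposes): the target can get 36.08 next round, worth 0.93 × 36.08 = 33.5544 now; the acquirer offers that and keeps 116.4456.
Round 2 (the target proposes): the acquirer can get 116.4456 next round, worth 0.89 × 116.4456 = 103.636584 now, so the target offers 103.636584, keeping 46.363416.
So by rejecting in round 1, the target gets 46.363416 next round, worth 0.93 × 46.363416 = 43.11797688 now.
Offer 34 < 43.11797688, so the target rejects.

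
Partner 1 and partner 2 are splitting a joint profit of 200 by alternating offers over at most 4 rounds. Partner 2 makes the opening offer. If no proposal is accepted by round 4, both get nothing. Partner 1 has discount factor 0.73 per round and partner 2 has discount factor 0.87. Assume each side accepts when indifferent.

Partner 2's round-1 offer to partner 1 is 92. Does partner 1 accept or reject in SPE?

Round 4 (partner 1 proposes): partner 2 will accept anything ≥ 0, so partner 1 offers 0 and keeps 200.
Round 3 (partner 2 proposes): partner 1 can get 200 next round, worth 0.73 × 200 = 146 now; partner 2 offers that and keeps 54.
Round 2 (partner 1 proposes): partner 2 can get 54 next round, worth 0.87 × 54 = 46.98 now. Partner 1 offers 46.98 and keeps 200 − 46.98 = 153.02.
So by rejecting in round 1, partner 1 gets 153.02 next round, worth 0.73 × 153.02 = 111.7046 now.
Offer 92 < 111.7046, so partner 1 rejects.

Reject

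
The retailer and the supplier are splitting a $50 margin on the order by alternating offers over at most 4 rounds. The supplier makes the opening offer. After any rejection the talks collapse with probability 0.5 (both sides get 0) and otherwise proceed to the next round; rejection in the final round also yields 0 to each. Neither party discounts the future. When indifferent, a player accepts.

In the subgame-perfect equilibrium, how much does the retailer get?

Round 4 (the retailer proposes): the supplier will accept anything ≥ 0, so the retailer offers 0 and keeps 50.
Round 3 (the supplier proposes): rejecting gives the retailer an expected 0.5 × 50 = 25; the supplier offers that and keeps 25.
Round 2 (the retailer proposes): rejecting gives the supplier an expected 0.5 × 25 = 12.5. The retailer offers 12.5 and keeps 50 − 12.5 = 37.5.
Round 1 (the supplier proposes): rejecting gives the retailer an expected 0.5 × 37.5 = 18.75; the supplier offers that and keeps 31.25.

18.75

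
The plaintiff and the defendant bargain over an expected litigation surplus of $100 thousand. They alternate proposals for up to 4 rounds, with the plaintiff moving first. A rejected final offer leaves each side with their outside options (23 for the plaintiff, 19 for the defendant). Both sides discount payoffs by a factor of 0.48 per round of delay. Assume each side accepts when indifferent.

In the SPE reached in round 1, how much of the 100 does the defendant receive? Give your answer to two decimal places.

33.48

Work backward from the last round.
Round 4 (the defendant proposes): the plaintiff gets 23 if talks fail, so the defendant offers 23 and keeps 77.
Round 3 (the plaintiff proposes): the defendant can get 77 next round, worth 0.48 × 77 = 36.96 now. The plaintiff offers 36.96 and keeps 100 − 36.96 = 63.04.
Round 2 (the defendant proposes): the plaintiff can get 63.04 next round, worth 0.48 × 63.04 = 30.2592 now. The defendant offers 30.2592 and keeps 100 − 30.2592 = 69.7408.
Round 1 (the plaintiff proposes): the defendant can get 69.7408 next round, worth 0.48 × 69.7408 = 33.475584 now; the plaintiff offers that and keeps 66.524416.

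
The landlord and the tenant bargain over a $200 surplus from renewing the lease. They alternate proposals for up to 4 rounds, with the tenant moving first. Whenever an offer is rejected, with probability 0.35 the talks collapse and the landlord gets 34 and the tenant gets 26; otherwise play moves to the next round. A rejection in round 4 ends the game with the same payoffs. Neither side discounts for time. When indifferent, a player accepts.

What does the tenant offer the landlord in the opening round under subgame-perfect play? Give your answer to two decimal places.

104.30

By backward induction:
Round 4 (the landlord proposes): the tenant gets 26 if talks fail, so the landlord offers 26 and keeps 174.
Round 3 (the tenant proposes): rejecting gives the landlord an expected 0.65 × 174 + 0.35 × 34 = 125; the tenant offers that and keeps 75.
Round 2 (the landlord proposes): rejecting gives the tenant an expected 0.65 × 75 + 0.35 × 26 = 57.85; the landlord offers that and keeps 142.15.
Round 1 (the tenant proposes): rejecting gives the landlord an expected 0.65 × 142.15 + 0.35 × 34 = 104.2975. The tenant offers 104.2975 and keeps 200 − 104.2975 = 95.7025.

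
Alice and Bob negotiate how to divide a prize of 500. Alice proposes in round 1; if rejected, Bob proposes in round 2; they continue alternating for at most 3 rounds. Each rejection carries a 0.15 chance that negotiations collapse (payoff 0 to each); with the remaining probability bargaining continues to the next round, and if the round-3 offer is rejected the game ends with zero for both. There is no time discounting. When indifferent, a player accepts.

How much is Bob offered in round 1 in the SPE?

Round 3 (Alice proposes): rejection yields 0 for Bob; Alice offers 0 and keeps 500.
Round 2 (Bob proposes): rejecting gives Alice an expected 0.85 × 500 = 425; Bob offers that and keeps 75.
Round 1 (Alice proposes): rejecting gives Bob an expected 0.85 × 75 = 63.75. Alice offers 63.75 and keeps 500 − 63.75 = 436.25.

63.75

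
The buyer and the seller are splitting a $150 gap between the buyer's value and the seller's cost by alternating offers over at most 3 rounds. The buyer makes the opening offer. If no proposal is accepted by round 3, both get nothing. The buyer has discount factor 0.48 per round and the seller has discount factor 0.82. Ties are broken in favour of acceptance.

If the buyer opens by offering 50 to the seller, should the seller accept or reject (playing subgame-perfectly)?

Reject

Round 3 (the buyer proposes): the seller will accept anything ≥ 0, so the buyer offers 0 and keeps 150.
Round 2 (the seller proposes): the buyer can get 150 next round, worth 0.48 × 150 = 72 now; the seller offers that and keeps 78.
So by rejecting in round 1, the seller gets 78 next round, worth 0.82 × 78 = 63.96 now.
Offer 50 < 63.96, so the seller rejects.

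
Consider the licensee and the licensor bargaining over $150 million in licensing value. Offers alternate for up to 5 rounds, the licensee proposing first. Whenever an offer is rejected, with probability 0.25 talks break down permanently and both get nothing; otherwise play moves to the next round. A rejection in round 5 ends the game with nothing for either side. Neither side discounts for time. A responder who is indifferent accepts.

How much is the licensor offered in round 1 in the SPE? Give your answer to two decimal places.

43.95

Round 5 (the licensee proposes): the licensor will accept anything ≥ 0, so the licensee offers 0 and keeps 150.
Round 4 (the licensor proposes): rejecting gives the licensee an expected 0.75 × 150 = 112.5. The licensor offers 112.5 and keeps 150 − 112.5 = 37.5.
Round 3 (the licensee proposes): rejecting gives the licensor an expected 0.75 × 37.5 = 28.125, so the licensee offers 28.125, keeping 121.875.
Round 2 (the licensor proposes): rejecting gives the licensee an expected 0.75 × 121.875 = 91.40625. The licensor offers 91.40625 and keeps 150 − 91.40625 = 58.59375.
Round 1 (the licensee proposes): rejecting gives the licensor an expected 0.75 × 58.59375 = 43.9453125. The licensee offers 43.9453125 and keeps 150 − 43.9453125 = 106.0546875.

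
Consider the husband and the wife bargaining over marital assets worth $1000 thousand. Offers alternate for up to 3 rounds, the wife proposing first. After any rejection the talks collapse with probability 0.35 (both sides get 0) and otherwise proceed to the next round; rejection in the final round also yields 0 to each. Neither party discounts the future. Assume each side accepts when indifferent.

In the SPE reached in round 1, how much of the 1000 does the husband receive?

227.5

Round 3 (the wife proposes): rejection yields 0 for the husband; the wife offers 0 and keeps 1000.
Round 2 (the husband proposes): rejecting gives the wife an expected 0.65 × 1000 = 650, so the husband offers 650, keeping 350.
Round 1 (the wife proposes): rejecting gives the husband an expected 0.65 × 350 = 227.5, so the wife offers 227.5, keeping 772.5.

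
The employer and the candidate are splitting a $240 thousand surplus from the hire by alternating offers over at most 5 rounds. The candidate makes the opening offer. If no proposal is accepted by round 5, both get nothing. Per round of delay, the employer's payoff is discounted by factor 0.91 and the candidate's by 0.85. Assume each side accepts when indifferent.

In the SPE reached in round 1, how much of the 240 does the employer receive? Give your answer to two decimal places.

58.10

Round 5 (the candidate proposes): rejection yields 0 for the employer; the candidate offers 0 and keeps 240.
Round 4 (the employer proposes): the candidate can get 240 next round, worth 0.85 × 240 = 204 now. The employer offers 204 and keeps 240 − 204 = 36.
Round 3 (the candidate proposes): the employer can get 36 next round, worth 0.91 × 36 = 32.76 now. The candidate offers 32.76 and keeps 240 − 32.76 = 207.24.
Round 2 (the employer proposes): the candidate can get 207.24 next round, worth 0.85 × 207.24 = 176.154 now; the employer offers that and keeps 63.846.
Round 1 (the candidate proposes): the employer can get 63.846 next round, worth 0.91 × 63.846 = 58.09986 now, so the candidate offers 58.09986, keeping 181.90014.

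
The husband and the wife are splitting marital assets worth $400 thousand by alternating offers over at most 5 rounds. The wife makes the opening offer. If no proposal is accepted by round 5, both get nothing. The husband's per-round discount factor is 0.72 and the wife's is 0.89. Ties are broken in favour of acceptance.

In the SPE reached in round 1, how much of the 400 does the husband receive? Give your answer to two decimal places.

Round 5 (the wife proposes): rejection yields 0 for the husband; the wife offers 0 and keeps 400.
Round 4 (the husband proposes): the wife can get 400 next round, worth 0.89 × 400 = 356 now. The husband offers 356 and keeps 400 − 356 = 44.
Round 3 (the wife proposes): the husband can get 44 next round, worth 0.72 × 44 = 31.68 now; the wife offers that and keeps 368.32.
Round 2 (the husband proposes): the wife can get 368.32 next round, worth 0.89 × 368.32 = 327.8048 now, so the husband offers 327.8048, keeping 72.1952.
Round 1 (the wife proposes): the husband can get 72.1952 next round, worth 0.72 × 72.1952 = 51.980544 now. The wife offers 51.980544 and keeps 400 − 51.980544 = 348.019456.

51.98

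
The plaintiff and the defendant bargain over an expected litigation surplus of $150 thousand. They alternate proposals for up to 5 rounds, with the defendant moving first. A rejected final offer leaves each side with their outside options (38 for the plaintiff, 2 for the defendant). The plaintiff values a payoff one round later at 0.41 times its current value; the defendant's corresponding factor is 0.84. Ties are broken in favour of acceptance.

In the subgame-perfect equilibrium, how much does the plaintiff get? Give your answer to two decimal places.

17.74

Round 5 (the defendant proposes): the plaintiff gets 38 if talks fail, so the defendant offers 38 and keeps 112.
Round 4 (the plaintiff proposes): the defendant can get 112 next round, worth 0.84 × 112 = 94.08 now. The plaintiff offers 94.08 and keeps 150 − 94.08 = 55.92.
Round 3 (the defendant proposes): the plaintiff can get 55.92 next round, worth 0.41 × 55.92 = 22.9272 now, so the defendant offers 22.9272, keeping 127.0728.
Round 2 (the plaintiff proposes): the defendant can get 127.0728 next round, worth 0.84 × 127.0728 = 106.741152 now; the plaintiff offers that and keeps 43.258848.
Round 1 (the defendant proposes): the plaintiff can get 43.258848 next round, worth 0.41 × 43.258848 = 17.73612768 now. The defendant offers 17.73612768 and keeps 150 − 17.73612768 = 132.26387232.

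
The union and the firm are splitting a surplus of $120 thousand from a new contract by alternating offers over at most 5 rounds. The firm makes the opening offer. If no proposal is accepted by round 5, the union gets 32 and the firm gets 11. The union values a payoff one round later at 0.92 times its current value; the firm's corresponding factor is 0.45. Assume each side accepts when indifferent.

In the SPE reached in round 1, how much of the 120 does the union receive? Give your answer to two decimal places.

Round 5 (the firm proposes): the union gets 32 if talks fail, so the firm offers 32 and keeps 88.
Round 4 (the union proposes): the firm can get 88 next round, worth 0.45 × 88 = 39.6 now; the union offers that and keeps 80.4.
Round 3 (the firm proposes): the union can get 80.4 next round, worth 0.92 × 80.4 = 73.968 now; the firm offers that and keeps 46.032.
Round 2 (the union proposes): the firm can get 46.032 next round, worth 0.45 × 46.032 = 20.7144 now, so the union offers 20.7144, keeping 99.2856.
Round 1 (the firm proposes): the union can get 99.2856 next round, worth 0.92 × 99.2856 = 91.342752 now; the firm offers that and keeps 28.657248.

91.34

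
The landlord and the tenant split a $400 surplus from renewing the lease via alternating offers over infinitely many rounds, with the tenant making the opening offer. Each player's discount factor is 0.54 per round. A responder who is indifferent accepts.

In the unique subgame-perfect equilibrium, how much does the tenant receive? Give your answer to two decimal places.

259.74

When the tenant proposes, the landlord accepts any offer worth at least 0.54 times what the landlord would get by proposing next round; and vice versa.
This gives x = 400 − 0.54y and y = 400 − 0.54x, where x and y are each side's share when it proposes.
Hence (1 − 0.54·0.54)x = 400(1 − 0.54), i.e. 0.7084·x = 184.
x ≈ 259.7403; the landlord's share is 400 − x ≈ 140.2597.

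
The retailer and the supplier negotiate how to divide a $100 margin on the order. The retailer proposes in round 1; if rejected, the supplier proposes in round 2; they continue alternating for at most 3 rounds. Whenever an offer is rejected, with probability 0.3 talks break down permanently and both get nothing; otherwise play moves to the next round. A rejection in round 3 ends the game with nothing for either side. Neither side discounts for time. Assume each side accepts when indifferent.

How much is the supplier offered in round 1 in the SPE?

By backward induction:
Round 3 (the retailer proposes): the supplier will accept anything ≥ 0, so the retailer offers 0 and keeps 100.
Round 2 (the supplier proposes): rejecting gives the retailer an expected 0.7 × 100 = 70. The supplier offers 70 and keeps 100 − 70 = 30.
Round 1 (the retailer proposes): rejecting gives the supplier an expected 0.7 × 30 = 21, so the retailer offers 21, keeping 79.

21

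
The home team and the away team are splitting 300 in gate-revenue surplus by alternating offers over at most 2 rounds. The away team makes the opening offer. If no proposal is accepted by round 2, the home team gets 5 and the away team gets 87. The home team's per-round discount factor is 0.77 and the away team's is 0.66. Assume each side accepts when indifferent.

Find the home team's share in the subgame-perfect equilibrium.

Round 2 (the home team proposes): the away team gets 87 if talks fail, so the home team offers 87 and keeps 213.
Round 1 (the away team proposes): the home team can get 213 next round, worth 0.77 × 213 = 164.01 now; the away team offers that and keeps 135.99.

164.01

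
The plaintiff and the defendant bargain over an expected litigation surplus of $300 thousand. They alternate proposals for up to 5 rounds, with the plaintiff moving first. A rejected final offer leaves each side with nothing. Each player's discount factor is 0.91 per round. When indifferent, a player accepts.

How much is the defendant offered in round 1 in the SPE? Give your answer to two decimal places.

44.92

Round 5 (the plaintiff proposes): the defendant will accept anything ≥ 0, so the plaintiff offers 0 and keeps 300.
Round 4 (the defendant proposes): the plaintiff can get 300 next round, worth 0.91 × 300 = 273 now; the defendant offers that and keeps 27.
Round 3 (the plaintiff proposes): the defendant can get 27 next round, worth 0.91 × 27 = 24.57 now, so the plaintiff offers 24.57, keeping 275.43.
Round 2 (the defendant proposes): the plaintiff can get 275.43 next round, worth 0.91 × 275.43 = 250.6413 now; the defendant offers that and keeps 49.3587.
Round 1 (the plaintiff proposes): the defendant can get 49.3587 next round, worth 0.91 × 49.3587 = 44.916417 now. The plaintiff offers 44.916417 and keeps 300 − 44.916417 = 255.083583.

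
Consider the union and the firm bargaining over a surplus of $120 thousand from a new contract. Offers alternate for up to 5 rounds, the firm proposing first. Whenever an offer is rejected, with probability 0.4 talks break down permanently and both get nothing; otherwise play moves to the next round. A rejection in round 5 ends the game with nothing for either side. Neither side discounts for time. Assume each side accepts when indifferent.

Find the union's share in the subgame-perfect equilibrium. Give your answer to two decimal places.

Round 5 (the firm proposes): rejection yields 0 for the union; the firm offers 0 and keeps 120.
Round 4 (the union proposes): rejecting gives the firm an expected 0.6 × 120 = 72. The union offers 72 and keeps 120 − 72 = 48.
Round 3 (the firm proposes): rejecting gives the union an expected 0.6 × 48 = 28.8, so the firm offers 28.8, keeping 91.2.
Round 2 (the union proposes): rejecting gives the firm an expected 0.6 × 91.2 = 54.72; the union offers that and keeps 65.28.
Round 1 (the firm proposes): rejecting gives the union an expected 0.6 × 65.28 = 39.168. The firm offers 39.168 and keeps 120 − 39.168 = 80.832.

39.17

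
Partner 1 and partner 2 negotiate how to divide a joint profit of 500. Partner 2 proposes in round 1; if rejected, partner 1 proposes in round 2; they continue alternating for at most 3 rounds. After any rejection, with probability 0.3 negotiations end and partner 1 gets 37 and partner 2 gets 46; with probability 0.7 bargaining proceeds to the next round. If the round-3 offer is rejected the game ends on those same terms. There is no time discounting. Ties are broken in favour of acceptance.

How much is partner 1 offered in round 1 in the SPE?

Round 3 (partner 2 proposes): partner 1 gets 37 if talks fail, so partner 2 offers 37 and keeps 463.
Round 2 (partner 1 proposes): rejecting gives partner 2 an expected 0.7 × 463 + 0.3 × 46 = 337.9. Partner 1 offers 337.9 and keeps 500 − 337.9 = 162.1.
Round 1 (partner 2 proposes): rejecting gives partner 1 an expected 0.7 × 162.1 + 0.3 × 37 = 124.57; partner 2 offers that and keeps 375.43.

124.57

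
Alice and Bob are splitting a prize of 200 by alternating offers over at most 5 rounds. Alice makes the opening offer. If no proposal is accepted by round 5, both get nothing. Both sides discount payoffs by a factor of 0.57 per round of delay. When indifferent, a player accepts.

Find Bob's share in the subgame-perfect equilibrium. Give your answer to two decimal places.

64.95

Solve by backward induction from round 5.
Round 5 (Alice proposes): rejection yields 0 for Bob; Alice offers 0 and keeps 200.
Round 4 (Bob proposes): Alice can get 200 next round, worth 0.57 × 200 = 114 now. Bob offers 114 and keeps 200 − 114 = 86.
Round 3 (Alice proposes): Bob can get 86 next round, worth 0.57 × 86 = 49.02 now; Alice offers that and keeps 150.98.
Round 2 (Bob proposes): Alice can get 150.98 next round, worth 0.57 × 150.98 = 86.0586 now; Bob offers that and keeps 113.9414.
Round 1 (Alice proposes): Bob can get 113.9414 next round, worth 0.57 × 113.9414 = 64.946598 now. Alice offers 64.946598 and keeps 200 − 64.946598 = 135.053402.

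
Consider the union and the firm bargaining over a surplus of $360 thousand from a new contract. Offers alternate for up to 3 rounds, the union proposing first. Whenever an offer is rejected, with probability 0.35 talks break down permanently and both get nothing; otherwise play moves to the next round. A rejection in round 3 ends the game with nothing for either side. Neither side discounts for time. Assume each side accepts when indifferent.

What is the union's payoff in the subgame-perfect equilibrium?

Round 3 (the union proposes): rejection yields 0 for the firm; the union offers 0 and keeps 360.
Round 2 (the firm proposes): rejecting gives the union an expected 0.65 × 360 = 234. The firm offers 234 and keeps 360 − 234 = 126.
Round 1 (the union proposes): rejecting gives the firm an expected 0.65 × 126 = 81.9, so the union offers 81.9, keeping 278.1.

278.1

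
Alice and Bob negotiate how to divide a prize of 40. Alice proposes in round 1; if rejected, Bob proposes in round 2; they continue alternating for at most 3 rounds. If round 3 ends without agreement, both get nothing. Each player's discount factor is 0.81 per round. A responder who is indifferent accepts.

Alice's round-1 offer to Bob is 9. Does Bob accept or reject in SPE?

Accept

Round 3 (Alice proposes): rejection yields 0 for Bob; Alice offers 0 and keeps 40.
Round 2 (Bob proposes): Alice can get 40 next round, worth 0.81 × 40 = 32.4 now, so Bob offers 32.4, keeping 7.6.
So by rejecting in round 1, Bob gets 7.6 next round, worth 0.81 × 7.6 = 6.156 now.
Offer 9 ≥ 6.156, so Bob accepts.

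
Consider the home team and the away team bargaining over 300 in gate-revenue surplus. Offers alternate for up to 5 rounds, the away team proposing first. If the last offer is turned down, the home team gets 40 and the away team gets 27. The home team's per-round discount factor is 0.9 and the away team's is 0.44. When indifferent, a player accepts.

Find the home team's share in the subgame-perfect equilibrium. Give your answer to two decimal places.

Round 5 (the away team proposes): the home team gets 40 if talks fail, so the away team offers 40 and keeps 260.
Round 4 (the home team proposes): the away team can get 260 next round, worth 0.44 × 260 = 114.4 now; the home team offers that and keeps 185.6.
Round 3 (the away team proposes): the home team can get 185.6 next round, worth 0.9 × 185.6 = 167.04 now. The away team offers 167.04 and keeps 300 − 167.04 = 132.96.
Round 2 (the home team proposes): the away team can get 132.96 next round, worth 0.44 × 132.96 = 58.5024 now; the home team offers that and keeps 241.4976.
Round 1 (the away team proposes): the home team can get 241.4976 next round, worth 0.9 × 241.4976 = 217.34784 now; the away team offers that and keeps 82.65216.

217.35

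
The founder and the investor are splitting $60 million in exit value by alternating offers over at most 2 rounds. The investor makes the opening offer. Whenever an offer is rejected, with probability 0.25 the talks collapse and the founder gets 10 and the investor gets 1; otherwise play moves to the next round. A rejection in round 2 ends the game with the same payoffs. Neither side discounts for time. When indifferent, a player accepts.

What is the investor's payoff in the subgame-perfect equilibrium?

Round 2 (the founder proposes): the investor gets 1 if talks fail, so the founder offers 1 and keeps 59.
Round 1 (the investor proposes): rejecting gives the founder an expected 0.75 × 59 + 0.25 × 10 = 46.75; the investor offers that and keeps 13.25.

13.25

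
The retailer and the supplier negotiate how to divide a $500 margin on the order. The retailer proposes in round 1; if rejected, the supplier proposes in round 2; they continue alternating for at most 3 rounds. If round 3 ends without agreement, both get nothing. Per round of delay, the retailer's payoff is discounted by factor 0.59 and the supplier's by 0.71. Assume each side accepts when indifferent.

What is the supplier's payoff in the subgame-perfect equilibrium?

Round 3 (the retailer proposes): the supplier will accept anything ≥ 0, so the retailer offers 0 and keeps 500.
Round 2 (the supplier proposes): the retailer can get 500 next round, worth 0.59 × 500 = 295 now. The supplier offers 295 and keeps 500 − 295 = 205.
Round 1 (the retailer proposes): the supplier can get 205 next round, worth 0.71 × 205 = 145.55 now; the retailer offers that and keeps 354.45.

145.55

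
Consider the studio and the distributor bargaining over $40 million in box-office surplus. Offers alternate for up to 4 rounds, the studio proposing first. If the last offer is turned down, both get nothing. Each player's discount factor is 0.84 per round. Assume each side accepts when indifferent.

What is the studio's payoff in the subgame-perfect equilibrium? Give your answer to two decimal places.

By backward induction:
Round 4 (the distributor proposes): the studio will accept anything ≥ 0, so the distributor offers 0 and keeps 40.
Round 3 (the studio proposes): the distributor can get 40 next round, worth 0.84 × 40 = 33.6 now. The studio offers 33.6 and keeps 40 − 33.6 = 6.4.
Round 2 (the distributor proposes): the studio can get 6.4 next round, worth 0.84 × 6.4 = 5.376 now. The distributor offers 5.376 and keeps 40 − 5.376 = 34.624.
Round 1 (the studio proposes): the distributor can get 34.624 next round, worth 0.84 × 34.624 = 29.08416 now. The studio offers 29.08416 and keeps 40 − 29.08416 = 10.91584.

10.92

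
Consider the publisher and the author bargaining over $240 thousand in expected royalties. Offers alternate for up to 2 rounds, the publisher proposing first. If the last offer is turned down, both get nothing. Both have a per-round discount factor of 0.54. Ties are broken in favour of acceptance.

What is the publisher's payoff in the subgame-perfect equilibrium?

Round 2 (the author proposes): the publisher will accept anything ≥ 0, so the author offers 0 and keeps 240.
Round 1 (the publisher proposes): the author can get 240 next round, worth 0.54 × 240 = 129.6 now, so the publisher offers 129.6, keeping 110.4.

110.4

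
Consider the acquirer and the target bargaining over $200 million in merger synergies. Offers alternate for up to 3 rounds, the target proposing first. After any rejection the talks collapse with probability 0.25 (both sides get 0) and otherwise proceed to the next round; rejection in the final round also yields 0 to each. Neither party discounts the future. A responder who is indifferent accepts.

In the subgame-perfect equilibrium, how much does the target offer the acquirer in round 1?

37.5

Round 3 (the target proposes): rejection yields 0 for the acquirer; the target offers 0 and keeps 200.
Round 2 (the acquirer proposes): rejecting gives the target an expected 0.75 × 200 = 150, so the acquirer offers 150, keeping 50.
Round 1 (the target proposes): rejecting gives the acquirer an expected 0.75 × 50 = 37.5; the target offers that and keeps 162.5.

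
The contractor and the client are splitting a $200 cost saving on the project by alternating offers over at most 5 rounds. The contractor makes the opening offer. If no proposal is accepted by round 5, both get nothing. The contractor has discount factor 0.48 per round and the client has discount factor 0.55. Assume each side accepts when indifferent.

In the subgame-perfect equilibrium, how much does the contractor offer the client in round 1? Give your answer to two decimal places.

72.30

Round 5 (the contractor proposes): rejection yields 0 for the client; the contractor offers 0 and keeps 200.
Round 4 (the client proposes): the contractor can get 200 next round, worth 0.48 × 200 = 96 now, so the client offers 96, keeping 104.
Round 3 (the contractor proposes): the client can get 104 next round, worth 0.55 × 104 = 57.2 now, so the contractor offers 57.2, keeping 142.8.
Round 2 (the client proposes): the contractor can get 142.8 next round, worth 0.48 × 142.8 = 68.544 now. The client offers 68.544 and keeps 200 − 68.544 = 131.456.
Round 1 (the contractor proposes): the client can get 131.456 next round, worth 0.55 × 131.456 = 72.3008 now; the contractor offers that and keeps 127.6992.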